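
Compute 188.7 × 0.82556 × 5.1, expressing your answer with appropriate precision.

188.7 × 0.82556 × 5.1 = 794.4941772
Multiplication/division keeps the fewest significant figures: 188.7 → 4 s.f., 0.82556 → 5 s.f., 5.1 → 2 s.f.; limit is 2.
Rounded to 2 significant figures: 7.9 × 10².

7.9 × 10²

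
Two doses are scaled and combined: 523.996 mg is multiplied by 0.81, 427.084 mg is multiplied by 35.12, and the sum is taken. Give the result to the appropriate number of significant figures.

523.996 × 0.81 = 424.43676 → 4.2 × 10^2 mg (2 s.f., last digit at the 10^1 place).
427.084 × 35.12 = 14999.19008 → 1.500 × 10^4 mg (4 s.f., last digit at the 10^1 place).
Sum: 15423.62684 mg; keep the coarser place, 10^1.
Result: 1.542 × 10^4 mg.

1.542 × 10^4 mg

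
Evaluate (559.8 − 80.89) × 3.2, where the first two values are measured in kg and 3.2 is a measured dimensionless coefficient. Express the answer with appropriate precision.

559.8 kg − 80.89 kg = 478.91 kg; the difference is limited to 1 decimal place (4 s.f.).
Carrying full precision, 478.91 × 3.2 = 1532.512 kg; 3.2 has 2 s.f., so the result keeps min(4, 2) = 2 s.f.
Rounded to 2 significant figures: 1.5 × 10³ kg.

1.5 × 10³ kg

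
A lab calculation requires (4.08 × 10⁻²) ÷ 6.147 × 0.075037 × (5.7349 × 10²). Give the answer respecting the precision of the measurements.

2.86 × 10⁻¹

(4.08 × 10⁻²) ÷ 6.147 × 0.075037 × (5.7349 × 10²) = 0.28562634464…
Multiplication/division keeps the fewest significant figures: 4.08 × 10⁻² → 3 s.f., 6.147 → 4 s.f., 0.075037 → 5 s.f., 5.7349 × 10² → 5 s.f.; limit is 3.
Rounded to 3 significant figures: 2.86 × 10⁻¹.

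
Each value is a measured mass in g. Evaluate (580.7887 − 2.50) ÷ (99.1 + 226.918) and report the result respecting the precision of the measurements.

1.774

580.7887 − 2.50 = 578.2887, limited to 2 d.p. → 5 s.f.; 99.1 + 226.918 = 326.018, limited to 1 d.p. → 4 s.f.
Carrying full precision, 578.2887 ÷ 326.018 = 1.77379377826…; keep min(5, 4) = 4 s.f.
Rounded to 4 significant figures: 1.774.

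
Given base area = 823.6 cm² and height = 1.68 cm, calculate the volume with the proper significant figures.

volume = 823.6 cm² × 1.68 cm = 1383.648 cm³.
823.6 has 4 significant figures; 1.68 has 3.
Division/multiplication keeps the fewest: 3 significant figures.
Rounded: 1.38 × 10³ cm³.

1.38 × 10³ cm³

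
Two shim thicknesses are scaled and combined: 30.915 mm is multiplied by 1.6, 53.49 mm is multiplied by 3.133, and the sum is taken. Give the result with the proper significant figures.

217 mm

30.915 × 1.6 = 49.464 → 49 mm (2 s.f., last digit at the 10^0 place).
53.49 × 3.133 = 167.58417 → 167.6 mm (4 s.f., last digit at the 10^-1 place).
Sum: 217.04817 mm; keep the coarser place, 10^0.
Result: 217 mm.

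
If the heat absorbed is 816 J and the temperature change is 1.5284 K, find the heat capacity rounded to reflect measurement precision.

534 J/K

heat capacity = 816 J ÷ 1.5284 K = 533.8916514… J/K.
816 has 3 significant figures; 1.5284 has 5.
Division/multiplication keeps the fewest: 3 significant figures.
Rounded: 534 J/K.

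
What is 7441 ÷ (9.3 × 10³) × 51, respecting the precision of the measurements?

7441 ÷ (9.3 × 10³) × 51 = 40.805483871…
Multiplication/division keeps the fewest significant figures: 7441 → 4 s.f., 9.3 × 10³ → 2 s.f., 51 → 2 s.f.; limit is 2.
Rounded to 2 significant figures: 41.

41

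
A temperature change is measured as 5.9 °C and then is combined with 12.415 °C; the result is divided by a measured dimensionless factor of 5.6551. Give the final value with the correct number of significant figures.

5.9 °C + 12.415 °C = 18.315 °C; the sum is limited to 1 decimal place (3 s.f.).
Carrying full precision, 18.315 ÷ 5.6551 = 3.23866951955… °C; 5.6551 has 5 s.f., so the result keeps min(3, 5) = 3 s.f.
Rounded to 3 significant figures: 3.24 °C.

3.24 °C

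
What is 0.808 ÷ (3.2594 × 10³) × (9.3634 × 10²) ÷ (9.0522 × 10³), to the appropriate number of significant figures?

0.808 ÷ (3.2594 × 10³) × (9.3634 × 10²) ÷ (9.0522 × 10³) = 0.0000256420731911…
Multiplication/division keeps the fewest significant figures: 0.808 → 3 s.f., 3.2594 × 10³ → 5 s.f., 9.3634 × 10² → 5 s.f., 9.0522 × 10³ → 5 s.f.; limit is 3.
Rounded to 3 significant figures: 2.56 × 10⁻⁵.

2.56 × 10⁻⁵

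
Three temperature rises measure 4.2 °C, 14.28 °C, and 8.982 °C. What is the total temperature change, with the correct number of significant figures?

27.5 °C

4.2 °C + 14.28 °C + 8.982 °C = 27.462 °C.
Addition/subtraction keeps the fewest decimal places: 4.2 → 1 decimal place, 14.28 → 2 decimal places, 8.982 → 3 decimal places; limit is 1.
Rounded to 1 decimal place: 27.5 °C.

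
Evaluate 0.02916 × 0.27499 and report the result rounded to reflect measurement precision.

0.02916 × 0.27499 = 0.0080187084
Multiplication/division keeps the fewest significant figures: 0.02916 → 4 s.f., 0.27499 → 5 s.f.; limit is 4.
Rounded to 4 significant figures: 0.008019.

0.008019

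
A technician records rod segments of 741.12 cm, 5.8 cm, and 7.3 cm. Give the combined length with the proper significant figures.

741.12 cm + 5.8 cm + 7.3 cm = 754.22 cm.
Addition/subtraction keeps the fewest decimal places: 741.12 → 2 decimal places, 5.8 → 1 decimal place, 7.3 → 1 decimal place; limit is 1.
Rounded to 1 decimal place: 754.2 cm.

754.2 cm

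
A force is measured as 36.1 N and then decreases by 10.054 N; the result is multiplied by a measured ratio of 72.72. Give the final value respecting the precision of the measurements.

1.89 × 10^3 N

36.1 N − 10.054 N = 26.046 N; the difference is limited to 1 decimal place (3 s.f.).
Carrying full precision, 26.046 × 72.72 = 1894.06512 N; 72.72 has 4 s.f., so the result keeps min(3, 4) = 3 s.f.
Rounded to 3 significant figures: 1.89 × 10^3 N.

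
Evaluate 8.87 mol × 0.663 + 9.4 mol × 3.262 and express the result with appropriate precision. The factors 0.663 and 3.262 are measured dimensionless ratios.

8.87 × 0.663 = 5.88081 → 5.88 mol (3 s.f., last digit at the 10^-2 place).
9.4 × 3.262 = 30.6628 → 31 mol (2 s.f., last digit at the 10^0 place).
Sum: 36.54361 mol; keep the coarser place, 10^0.
Result: 37 mol.

37 mol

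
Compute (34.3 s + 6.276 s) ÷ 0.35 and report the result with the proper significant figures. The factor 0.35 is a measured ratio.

34.3 s + 6.276 s = 40.576 s; the sum is limited to 1 decimal place (3 s.f.).
Carrying full precision, 40.576 ÷ 0.35 = 115.931428571… s; 0.35 has 2 s.f., so the result keeps min(3, 2) = 2 s.f.
Rounded to 2 significant figures: 1.2 × 10^2 s.

1.2 × 10^2 s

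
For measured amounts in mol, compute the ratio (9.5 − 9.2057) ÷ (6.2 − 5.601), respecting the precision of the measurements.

9.5 − 9.2057 = 0.2943, limited to 1 d.p. → 1 s.f.; 6.2 − 5.601 = 0.599, limited to 1 d.p. → 1 s.f.
Carrying full precision, 0.2943 ÷ 0.599 = 0.491318864775…; keep min(1, 1) = 1 s.f.
Rounded to 1 significant figure: 0.5.

0.5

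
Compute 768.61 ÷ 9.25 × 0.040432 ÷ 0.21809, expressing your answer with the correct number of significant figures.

15.4

768.61 ÷ 9.25 × 0.040432 ÷ 0.21809 = 15.4047186173…
Multiplication/division keeps the fewest significant figures: 768.61 → 5 s.f., 9.25 → 3 s.f., 0.040432 → 5 s.f., 0.21809 → 5 s.f.; limit is 3.
Rounded to 3 significant figures: 15.4.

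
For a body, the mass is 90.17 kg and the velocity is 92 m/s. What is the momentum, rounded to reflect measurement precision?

momentum = 90.17 kg × 92 m/s = 8295.64 kg·m/s.
90.17 has 4 significant figures; 92 has 2.
Division/multiplication keeps the fewest: 2 significant figures.
Rounded: 8.3 × 10^3 kg·m/s.

8.3 × 10^3 kg·m/s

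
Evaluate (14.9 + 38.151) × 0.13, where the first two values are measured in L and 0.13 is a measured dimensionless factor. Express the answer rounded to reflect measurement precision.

6.9 L

14.9 L + 38.151 L = 53.051 L; the sum is limited to 1 decimal place (3 s.f.).
Carrying full precision, 53.051 × 0.13 = 6.89663 L; 0.13 has 2 s.f., so the result keeps min(3, 2) = 2 s.f.
Rounded to 2 significant figures: 6.9 L.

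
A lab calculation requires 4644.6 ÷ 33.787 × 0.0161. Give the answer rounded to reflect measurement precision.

4644.6 ÷ 33.787 × 0.0161 = 2.21321987747…
Multiplication/division keeps the fewest significant figures: 4644.6 → 5 s.f., 33.787 → 5 s.f., 0.0161 → 3 s.f.; limit is 3.
Rounded to 3 significant figures: 2.21.

2.21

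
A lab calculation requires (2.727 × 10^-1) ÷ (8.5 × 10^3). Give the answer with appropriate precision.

3.2 × 10^-5

(2.727 × 10^-1) ÷ (8.5 × 10^3) = 0.0000320823529412…
Multiplication/division keeps the fewest significant figures: 2.727 × 10^-1 → 4 s.f., 8.5 × 10^3 → 2 s.f.; limit is 2.
Rounded to 2 significant figures: 3.2 × 10^-5.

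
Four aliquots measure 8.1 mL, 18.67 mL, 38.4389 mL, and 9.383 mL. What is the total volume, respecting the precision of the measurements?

74.6 mL

8.1 mL + 18.67 mL + 38.4389 mL + 9.383 mL = 74.5919 mL.
Addition/subtraction keeps the fewest decimal places: 8.1 → 1 decimal place, 18.67 → 2 decimal places, 38.4389 → 4 decimal places, 9.383 → 3 decimal places; limit is 1.
Rounded to 1 decimal place: 74.6 mL.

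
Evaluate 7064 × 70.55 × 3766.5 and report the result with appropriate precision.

1.877 × 10⁹

7064 × 70.55 × 3766.5 = 1.8770925258 × 10^9
Multiplication/division keeps the fewest significant figures: 7064 → 4 s.f., 70.55 → 4 s.f., 3766.5 → 5 s.f.; limit is 4.
Rounded to 4 significant figures: 1.877 × 10⁹.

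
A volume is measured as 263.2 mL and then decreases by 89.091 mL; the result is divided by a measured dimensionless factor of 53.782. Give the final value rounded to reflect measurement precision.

3.237 mL

263.2 mL − 89.091 mL = 174.109 mL; the difference is limited to 1 decimal place (4 s.f.).
Carrying full precision, 174.109 ÷ 53.782 = 3.23730988063… mL; 53.782 has 5 s.f., so the result keeps min(4, 5) = 4 s.f.
Rounded to 4 significant figures: 3.237 mL.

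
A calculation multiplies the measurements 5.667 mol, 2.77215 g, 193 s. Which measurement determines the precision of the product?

5.667 mol → 4 s.f.; 2.77215 g → 6 s.f.; 193 s → 3 s.f.
The fewest is 3 significant figures, from 193 s.

193 s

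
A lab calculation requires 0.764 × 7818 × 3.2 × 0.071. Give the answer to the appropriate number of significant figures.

0.764 × 7818 × 3.2 × 0.071 = 1357.0546944
Multiplication/division keeps the fewest significant figures: 0.764 → 3 s.f., 7818 → 4 s.f., 3.2 → 2 s.f., 0.071 → 2 s.f.; limit is 2.
Rounded to 2 significant figures: 1.4 × 10^3.

1.4 × 10^3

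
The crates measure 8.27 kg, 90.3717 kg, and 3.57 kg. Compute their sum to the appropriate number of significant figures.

8.27 kg + 90.3717 kg + 3.57 kg = 102.2117 kg.
Addition/subtraction keeps the fewest decimal places: 8.27 → 2 decimal places, 90.3717 → 4 decimal places, 3.57 → 2 decimal places; limit is 2.
Rounded to 2 decimal places: 102.21 kg.

102.21 kg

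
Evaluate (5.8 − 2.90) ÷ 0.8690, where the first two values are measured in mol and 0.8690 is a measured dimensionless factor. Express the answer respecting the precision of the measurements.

5.8 mol − 2.90 mol = 2.90 mol; the difference is limited to 1 decimal place (2 s.f.).
Carrying full precision, 2.90 ÷ 0.8690 = 3.33716915995… mol; 0.8690 has 4 s.f., so the result keeps min(2, 4) = 2 s.f.
Rounded to 2 significant figures: 3.3 mol.

3.3 mol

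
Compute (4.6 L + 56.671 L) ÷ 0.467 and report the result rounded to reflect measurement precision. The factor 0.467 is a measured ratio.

4.6 L + 56.671 L = 61.271 L; the sum is limited to 1 decimal place (3 s.f.).
Carrying full precision, 61.271 ÷ 0.467 = 131.201284797… L; 0.467 has 3 s.f., so the result keeps min(3, 3) = 3 s.f.
Rounded to 3 significant figures: 131 L.

131 L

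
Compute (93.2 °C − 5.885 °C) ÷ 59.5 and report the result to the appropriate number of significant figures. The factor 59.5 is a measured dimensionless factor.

1.47 °C

93.2 °C − 5.885 °C = 87.315 °C; the difference is limited to 1 decimal place (3 s.f.).
Carrying full precision, 87.315 ÷ 59.5 = 1.4674789916… °C; 59.5 has 3 s.f., so the result keeps min(3, 3) = 3 s.f.
Rounded to 3 significant figures: 1.47 °C.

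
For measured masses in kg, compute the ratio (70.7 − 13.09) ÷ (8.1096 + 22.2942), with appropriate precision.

70.7 − 13.09 = 57.61, limited to 1 d.p. → 3 s.f.; 8.1096 + 22.2942 = 30.4038, limited to 4 d.p. → 6 s.f.
Carrying full precision, 57.61 ÷ 30.4038 = 1.89482893586…; keep min(3, 6) = 3 s.f.
Rounded to 3 significant figures: 1.89.

1.89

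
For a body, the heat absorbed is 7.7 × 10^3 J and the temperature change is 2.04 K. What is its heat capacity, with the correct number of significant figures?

heat capacity = 7.7 × 10^3 J ÷ 2.04 K = 3774.50980392… J/K.
7.7 × 10^3 has 2 significant figures; 2.04 has 3.
Division/multiplication keeps the fewest: 2 significant figures.
Rounded: 3.8 × 10^3 J/K.

3.8 × 10^3 J/K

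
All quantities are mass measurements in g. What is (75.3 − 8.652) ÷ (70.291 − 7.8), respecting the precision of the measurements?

1.07

75.3 − 8.652 = 66.648, limited to 1 d.p. → 3 s.f.; 70.291 − 7.8 = 62.491, limited to 1 d.p. → 3 s.f.
Carrying full precision, 66.648 ÷ 62.491 = 1.06652157911…; keep min(3, 3) = 3 s.f.
Rounded to 3 significant figures: 1.07.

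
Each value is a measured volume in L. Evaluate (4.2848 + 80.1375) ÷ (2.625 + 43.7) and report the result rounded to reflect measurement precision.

1.82

4.2848 + 80.1375 = 84.4223, limited to 4 d.p. → 6 s.f.; 2.625 + 43.7 = 46.325, limited to 1 d.p. → 3 s.f.
Carrying full precision, 84.4223 ÷ 46.325 = 1.82239179709…; keep min(6, 3) = 3 s.f.
Rounded to 3 significant figures: 1.82.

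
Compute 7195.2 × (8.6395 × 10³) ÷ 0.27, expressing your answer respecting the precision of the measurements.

7195.2 × (8.6395 × 10³) ÷ 0.27 = 230233075.556…
Multiplication/division keeps the fewest significant figures: 7195.2 → 5 s.f., 8.6395 × 10³ → 5 s.f., 0.27 → 2 s.f.; limit is 2.
Rounded to 2 significant figures: 2.3 × 10⁸.

2.3 × 10⁸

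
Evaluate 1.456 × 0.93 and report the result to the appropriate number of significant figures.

1.456 × 0.93 = 1.35408
Multiplication/division keeps the fewest significant figures: 1.456 → 4 s.f., 0.93 → 2 s.f.; limit is 2.
Rounded to 2 significant figures: 1.4.

1.4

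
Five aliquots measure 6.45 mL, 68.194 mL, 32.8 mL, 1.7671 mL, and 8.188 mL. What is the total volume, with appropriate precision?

6.45 mL + 68.194 mL + 32.8 mL + 1.7671 mL + 8.188 mL = 117.3991 mL.
Addition/subtraction keeps the fewest decimal places: 6.45 → 2 decimal places, 68.194 → 3 decimal places, 32.8 → 1 decimal place, 1.7671 → 4 decimal places, 8.188 → 3 decimal places; limit is 1.
Rounded to 1 decimal place: 117.4 mL.

117.4 mL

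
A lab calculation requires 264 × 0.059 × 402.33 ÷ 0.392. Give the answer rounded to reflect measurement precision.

264 × 0.059 × 402.33 ÷ 0.392 = 15986.4593878…
Multiplication/division keeps the fewest significant figures: 264 → 3 s.f., 0.059 → 2 s.f., 402.33 → 5 s.f., 0.392 → 3 s.f.; limit is 2.
Rounded to 2 significant figures: 1.6 × 10^4.

1.6 × 10^4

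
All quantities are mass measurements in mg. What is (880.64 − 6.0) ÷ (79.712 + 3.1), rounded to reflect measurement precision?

880.64 − 6.0 = 874.64, limited to 1 d.p. → 4 s.f.; 79.712 + 3.1 = 82.812, limited to 1 d.p. → 3 s.f.
Carrying full precision, 874.64 ÷ 82.812 = 10.5617543351…; keep min(4, 3) = 3 s.f.
Rounded to 3 significant figures: 10.6.

10.6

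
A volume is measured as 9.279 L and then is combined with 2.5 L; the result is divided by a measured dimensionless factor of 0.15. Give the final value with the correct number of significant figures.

9.279 L + 2.5 L = 11.779 L; the sum is limited to 1 decimal place (3 s.f.).
Carrying full precision, 11.779 ÷ 0.15 = 78.5266666667… L; 0.15 has 2 s.f., so the result keeps min(3, 2) = 2 s.f.
Rounded to 2 significant figures: 79 L.

79 L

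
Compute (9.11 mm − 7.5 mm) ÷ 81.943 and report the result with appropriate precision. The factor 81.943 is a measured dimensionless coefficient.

0.020 mm

9.11 mm − 7.5 mm = 1.61 mm; the difference is limited to 1 decimal place (2 s.f.).
Carrying full precision, 1.61 ÷ 81.943 = 0.0196478039613… mm; 81.943 has 5 s.f., so the result keeps min(2, 5) = 2 s.f.
Rounded to 2 significant figures: 0.020 mm.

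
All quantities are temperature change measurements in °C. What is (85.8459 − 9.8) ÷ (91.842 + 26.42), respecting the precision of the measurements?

0.643

85.8459 − 9.8 = 76.0459, limited to 1 d.p. → 3 s.f.; 91.842 + 26.42 = 118.262, limited to 2 d.p. → 5 s.f.
Carrying full precision, 76.0459 ÷ 118.262 = 0.643029037222…; keep min(3, 5) = 3 s.f.
Rounded to 3 significant figures: 0.643.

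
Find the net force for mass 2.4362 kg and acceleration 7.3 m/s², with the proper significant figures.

net force = 2.4362 kg × 7.3 m/s² = 17.78426 N.
2.4362 has 5 significant figures; 7.3 has 2.
Division/multiplication keeps the fewest: 2 significant figures.
Rounded: 18 N.

18 N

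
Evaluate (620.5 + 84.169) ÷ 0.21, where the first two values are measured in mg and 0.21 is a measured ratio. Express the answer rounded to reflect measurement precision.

3.4 × 10^3 mg

620.5 mg + 84.169 mg = 704.669 mg; the sum is limited to 1 decimal place (4 s.f.).
Carrying full precision, 704.669 ÷ 0.21 = 3355.56666667… mg; 0.21 has 2 s.f., so the result keeps min(4, 2) = 2 s.f.
Rounded to 2 significant figures: 3.4 × 10^3 mg.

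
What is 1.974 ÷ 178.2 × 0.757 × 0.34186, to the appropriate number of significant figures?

1.974 ÷ 178.2 × 0.757 × 0.34186 = 0.0028667090431…
Multiplication/division keeps the fewest significant figures: 1.974 → 4 s.f., 178.2 → 4 s.f., 0.757 → 3 s.f., 0.34186 → 5 s.f.; limit is 3.
Rounded to 3 significant figures: 0.00287.

0.00287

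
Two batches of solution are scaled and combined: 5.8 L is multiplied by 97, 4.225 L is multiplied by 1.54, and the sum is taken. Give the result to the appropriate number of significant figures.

5.8 × 97 = 562.6 → 5.6 × 10^2 L (2 s.f., last digit at the 10^1 place).
4.225 × 1.54 = 6.5065 → 6.51 L (3 s.f., last digit at the 10^-2 place).
Sum: 569.1065 L; keep the coarser place, 10^1.
Result: 5.7 × 10^2 L.

5.7 × 10^2 L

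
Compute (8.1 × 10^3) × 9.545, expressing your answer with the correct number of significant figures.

7.7 × 10^4

(8.1 × 10^3) × 9.545 = 77314.5
Multiplication/division keeps the fewest significant figures: 8.1 × 10^3 → 2 s.f., 9.545 → 4 s.f.; limit is 2.
Rounded to 2 significant figures: 7.7 × 10^4.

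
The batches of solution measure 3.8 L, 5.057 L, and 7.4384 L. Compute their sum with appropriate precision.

16.3 L

3.8 L + 5.057 L + 7.4384 L = 16.2954 L.
Addition/subtraction keeps the fewest decimal places: 3.8 → 1 decimal place, 5.057 → 3 decimal places, 7.4384 → 4 decimal places; limit is 1.
Rounded to 1 decimal place: 16.3 L.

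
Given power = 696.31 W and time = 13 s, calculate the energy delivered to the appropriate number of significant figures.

9.1 × 10³ J

energy delivered = 696.31 W × 13 s = 9052.03 J.
696.31 has 5 significant figures; 13 has 2.
Division/multiplication keeps the fewest: 2 significant figures.
Rounded: 9.1 × 10³ J.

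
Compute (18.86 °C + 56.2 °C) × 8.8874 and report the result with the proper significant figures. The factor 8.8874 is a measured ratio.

667 °C

18.86 °C + 56.2 °C = 75.06 °C; the sum is limited to 1 decimal place (3 s.f.).
Carrying full precision, 75.06 × 8.8874 = 667.088244 °C; 8.8874 has 5 s.f., so the result keeps min(3, 5) = 3 s.f.
Rounded to 3 significant figures: 667 °C.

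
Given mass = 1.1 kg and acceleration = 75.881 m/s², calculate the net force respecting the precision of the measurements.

net force = 1.1 kg × 75.881 m/s² = 83.4691 N.
1.1 has 2 significant figures; 75.881 has 5.
Division/multiplication keeps the fewest: 2 significant figures.
Rounded: 83 N.

83 N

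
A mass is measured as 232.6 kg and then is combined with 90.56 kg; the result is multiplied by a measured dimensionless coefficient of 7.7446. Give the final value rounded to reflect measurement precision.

232.6 kg + 90.56 kg = 323.16 kg; the sum is limited to 1 decimal place (4 s.f.).
Carrying full precision, 323.16 × 7.7446 = 2502.744936 kg; 7.7446 has 5 s.f., so the result keeps min(4, 5) = 4 s.f.
Rounded to 4 significant figures: 2503 kg.

2503 kg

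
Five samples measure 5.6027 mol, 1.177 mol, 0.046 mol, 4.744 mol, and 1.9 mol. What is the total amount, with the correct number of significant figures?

5.6027 mol + 1.177 mol + 0.046 mol + 4.744 mol + 1.9 mol = 13.4697 mol.
Addition/subtraction keeps the fewest decimal places: 5.6027 → 4 decimal places, 1.177 → 3 decimal places, 0.046 → 3 decimal places, 4.744 → 3 decimal places, 1.9 → 1 decimal place; limit is 1.
Rounded to 1 decimal place: 13.5 mol.

13.5 mol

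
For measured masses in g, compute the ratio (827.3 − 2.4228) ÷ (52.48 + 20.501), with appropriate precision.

11.30

827.3 − 2.4228 = 824.8772, limited to 1 d.p. → 4 s.f.; 52.48 + 20.501 = 72.981, limited to 2 d.p. → 4 s.f.
Carrying full precision, 824.8772 ÷ 72.981 = 11.3026294515…; keep min(4, 4) = 4 s.f.
Rounded to 4 significant figures: 11.30.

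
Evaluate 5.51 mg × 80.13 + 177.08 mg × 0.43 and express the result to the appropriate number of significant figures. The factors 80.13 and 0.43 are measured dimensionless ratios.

5.51 × 80.13 = 441.5163 → 442 mg (3 s.f., last digit at the 10^0 place).
177.08 × 0.43 = 76.1444 → 76 mg (2 s.f., last digit at the 10^0 place).
Sum: 517.6607 mg; keep the coarser place, 10^0.
Result: 5.18 × 10² mg.

5.18 × 10² mg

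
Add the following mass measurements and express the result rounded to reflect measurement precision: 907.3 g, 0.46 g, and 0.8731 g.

908.6 g

907.3 g + 0.46 g + 0.8731 g = 908.6331 g.
Addition/subtraction keeps the fewest decimal places: 907.3 → 1 decimal place, 0.46 → 2 decimal places, 0.8731 → 4 decimal places; limit is 1.
Rounded to 1 decimal place: 908.6 g.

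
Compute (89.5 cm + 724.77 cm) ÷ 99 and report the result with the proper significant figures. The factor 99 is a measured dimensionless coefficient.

8.2 cm

89.5 cm + 724.77 cm = 814.27 cm; the sum is limited to 1 decimal place (4 s.f.).
Carrying full precision, 814.27 ÷ 99 = 8.22494949495… cm; 99 has 2 s.f., so the result keeps min(4, 2) = 2 s.f.
Rounded to 2 significant figures: 8.2 cm.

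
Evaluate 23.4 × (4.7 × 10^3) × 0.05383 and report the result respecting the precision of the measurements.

5.9 × 10^3

23.4 × (4.7 × 10^3) × 0.05383 = 5920.2234
Multiplication/division keeps the fewest significant figures: 23.4 → 3 s.f., 4.7 × 10^3 → 2 s.f., 0.05383 → 4 s.f.; limit is 2.
Rounded to 2 significant figures: 5.9 × 10^3.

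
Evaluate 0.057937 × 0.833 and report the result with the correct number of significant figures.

0.057937 × 0.833 = 0.048261521
Multiplication/division keeps the fewest significant figures: 0.057937 → 5 s.f., 0.833 → 3 s.f.; limit is 3.
Rounded to 3 significant figures: 0.0483.

0.0483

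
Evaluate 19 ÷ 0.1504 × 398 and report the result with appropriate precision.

19 ÷ 0.1504 × 398 = 50279.2553191…
Multiplication/division keeps the fewest significant figures: 19 → 2 s.f., 0.1504 → 4 s.f., 398 → 3 s.f.; limit is 2.
Rounded to 2 significant figures: 5.0 × 10⁴.

5.0 × 10⁴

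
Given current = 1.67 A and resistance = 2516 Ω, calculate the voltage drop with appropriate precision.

voltage drop = 1.67 A × 2516 Ω = 4201.72 V.
1.67 has 3 significant figures; 2516 has 4.
Division/multiplication keeps the fewest: 3 significant figures.
Rounded: 4.20 × 10^3 V.

4.20 × 10^3 V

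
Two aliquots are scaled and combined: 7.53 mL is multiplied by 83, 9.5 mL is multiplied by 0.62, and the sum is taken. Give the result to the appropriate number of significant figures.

6.3 × 10² mL

7.53 × 83 = 624.99 → 6.2 × 10² mL (2 s.f., last digit at the 10^1 place).
9.5 × 0.62 = 5.89 → 5.9 mL (2 s.f., last digit at the 10^-1 place).
Sum: 630.88 mL; keep the coarser place, 10^1.
Result: 6.3 × 10² mL.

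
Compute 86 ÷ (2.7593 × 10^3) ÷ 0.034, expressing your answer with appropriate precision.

0.92

86 ÷ (2.7593 × 10^3) ÷ 0.034 = 0.916686030771…
Multiplication/division keeps the fewest significant figures: 86 → 2 s.f., 2.7593 × 10^3 → 5 s.f., 0.034 → 2 s.f.; limit is 2.
Rounded to 2 significant figures: 0.92.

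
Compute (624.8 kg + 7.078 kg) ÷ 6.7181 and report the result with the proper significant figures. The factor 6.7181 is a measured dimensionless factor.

94.06 kg

624.8 kg + 7.078 kg = 631.878 kg; the sum is limited to 1 decimal place (4 s.f.).
Carrying full precision, 631.878 ÷ 6.7181 = 94.0560575163… kg; 6.7181 has 5 s.f., so the result keeps min(4, 5) = 4 s.f.
Rounded to 4 significant figures: 94.06 kg.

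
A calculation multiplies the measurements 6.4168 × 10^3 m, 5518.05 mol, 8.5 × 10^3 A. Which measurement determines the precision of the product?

8.5 × 10^3 A

6.4168 × 10^3 m → 5 s.f.; 5518.05 mol → 6 s.f.; 8.5 × 10^3 A → 2 s.f.
The fewest is 2 significant figures, from 8.5 × 10^3 A.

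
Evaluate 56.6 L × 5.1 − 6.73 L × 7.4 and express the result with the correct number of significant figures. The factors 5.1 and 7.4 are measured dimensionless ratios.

56.6 × 5.1 = 288.66 → 2.9 × 10² L (2 s.f., last digit at the 10^1 place).
6.73 × 7.4 = 49.802 → 50. L (2 s.f., last digit at the 10^0 place).
Difference: 238.858 L; keep the coarser place, 10^1.
Result: 2.4 × 10² L.

2.4 × 10² L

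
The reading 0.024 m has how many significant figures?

2

0.024: leading zeros are not significant.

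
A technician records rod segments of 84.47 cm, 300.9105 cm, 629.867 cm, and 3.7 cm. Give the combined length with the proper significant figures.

1018.9 cm

84.47 cm + 300.9105 cm + 629.867 cm + 3.7 cm = 1018.9475 cm.
Addition/subtraction keeps the fewest decimal places: 84.47 → 2 decimal places, 300.9105 → 4 decimal places, 629.867 → 3 decimal places, 3.7 → 1 decimal place; limit is 1.
Rounded to 1 decimal place: 1018.9 cm.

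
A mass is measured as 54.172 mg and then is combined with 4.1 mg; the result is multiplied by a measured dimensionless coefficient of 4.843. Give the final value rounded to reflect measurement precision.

54.172 mg + 4.1 mg = 58.272 mg; the sum is limited to 1 decimal place (3 s.f.).
Carrying full precision, 58.272 × 4.843 = 282.211296 mg; 4.843 has 4 s.f., so the result keeps min(3, 4) = 3 s.f.
Rounded to 3 significant figures: 282 mg.

282 mg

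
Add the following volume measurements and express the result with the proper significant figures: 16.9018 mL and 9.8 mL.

26.7 mL

16.9018 mL + 9.8 mL = 26.7018 mL.
Addition/subtraction keeps the fewest decimal places: 16.9018 → 4 decimal places, 9.8 → 1 decimal place; limit is 1.
Rounded to 1 decimal place: 26.7 mL.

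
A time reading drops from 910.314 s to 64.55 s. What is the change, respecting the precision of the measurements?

845.76 s

910.314 s − 64.55 s = 845.764 s.
Addition/subtraction keeps the fewest decimal places: 910.314 → 3 decimal places, 64.55 → 2 decimal places; limit is 2.
Rounded to 2 decimal places: 845.76 s.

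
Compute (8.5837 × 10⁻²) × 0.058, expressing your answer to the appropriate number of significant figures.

0.0050

(8.5837 × 10⁻²) × 0.058 = 0.004978546
Multiplication/division keeps the fewest significant figures: 8.5837 × 10⁻² → 5 s.f., 0.058 → 2 s.f.; limit is 2.
Rounded to 2 significant figures: 0.0050.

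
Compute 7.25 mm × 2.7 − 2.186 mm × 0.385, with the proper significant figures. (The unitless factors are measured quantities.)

7.25 × 2.7 = 19.575 → 2.0 × 10¹ mm (2 s.f., last digit at the 10^0 place).
2.186 × 0.385 = 0.84161 → 0.842 mm (3 s.f., last digit at the 10^-3 place).
Difference: 18.73339 mm; keep the coarser place, 10^0.
Result: 19 mm.

19 mm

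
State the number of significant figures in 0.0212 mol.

0.0212: leading zeros are not significant.

3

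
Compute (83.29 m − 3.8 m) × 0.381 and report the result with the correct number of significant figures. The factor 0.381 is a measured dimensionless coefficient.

83.29 m − 3.8 m = 79.49 m; the difference is limited to 1 decimal place (3 s.f.).
Carrying full precision, 79.49 × 0.381 = 30.28569 m; 0.381 has 3 s.f., so the result keeps min(3, 3) = 3 s.f.
Rounded to 3 significant figures: 30.3 m.

30.3 m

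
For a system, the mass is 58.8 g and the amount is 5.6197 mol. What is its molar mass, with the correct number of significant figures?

molar mass = 58.8 g ÷ 5.6197 mol = 10.4631919853… g/mol.
58.8 has 3 significant figures; 5.6197 has 5.
Division/multiplication keeps the fewest: 3 significant figures.
Rounded: 10.5 g/mol.

10.5 g/mol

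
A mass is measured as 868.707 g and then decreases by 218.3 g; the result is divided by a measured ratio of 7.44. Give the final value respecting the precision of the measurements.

868.707 g − 218.3 g = 650.407 g; the difference is limited to 1 decimal place (4 s.f.).
Carrying full precision, 650.407 ÷ 7.44 = 87.4202956989… g; 7.44 has 3 s.f., so the result keeps min(4, 3) = 3 s.f.
Rounded to 3 significant figures: 87.4 g.

87.4 g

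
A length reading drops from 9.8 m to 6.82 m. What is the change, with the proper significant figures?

3.0 m

9.8 m − 6.82 m = 2.98 m.
Addition/subtraction keeps the fewest decimal places: 9.8 → 1 decimal place, 6.82 → 2 decimal places; limit is 1.
Rounded to 1 decimal place: 3.0 m.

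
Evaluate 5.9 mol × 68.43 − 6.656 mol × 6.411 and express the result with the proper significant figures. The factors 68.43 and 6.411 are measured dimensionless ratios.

3.6 × 10² mol

5.9 × 68.43 = 403.737 → 4.0 × 10² mol (2 s.f., last digit at the 10^1 place).
6.656 × 6.411 = 42.671616 → 42.67 mol (4 s.f., last digit at the 10^-2 place).
Difference: 361.065384 mol; keep the coarser place, 10^1.
Result: 3.6 × 10² mol.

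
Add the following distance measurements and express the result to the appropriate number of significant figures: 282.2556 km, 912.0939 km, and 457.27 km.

1.65162 × 10³ km

282.2556 km + 912.0939 km + 457.27 km = 1651.6195 km.
Addition/subtraction keeps the fewest decimal places: 282.2556 → 4 decimal places, 912.0939 → 4 decimal places, 457.27 → 2 decimal places; limit is 2.
Rounded to 2 decimal places: 1.65162 × 10³ km.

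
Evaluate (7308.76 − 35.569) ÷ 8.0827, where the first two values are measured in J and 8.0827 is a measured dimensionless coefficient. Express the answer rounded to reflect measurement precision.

899.85 J

7308.76 J − 35.569 J = 7273.191 J; the difference is limited to 2 decimal places (6 s.f.).
Carrying full precision, 7273.191 ÷ 8.0827 = 899.846709639… J; 8.0827 has 5 s.f., so the result keeps min(6, 5) = 5 s.f.
Rounded to 5 significant figures: 899.85 J.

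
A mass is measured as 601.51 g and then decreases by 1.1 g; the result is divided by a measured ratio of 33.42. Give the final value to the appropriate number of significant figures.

601.51 g − 1.1 g = 600.41 g; the difference is limited to 1 decimal place (4 s.f.).
Carrying full precision, 600.41 ÷ 33.42 = 17.9655894674… g; 33.42 has 4 s.f., so the result keeps min(4, 4) = 4 s.f.
Rounded to 4 significant figures: 17.97 g.

17.97 g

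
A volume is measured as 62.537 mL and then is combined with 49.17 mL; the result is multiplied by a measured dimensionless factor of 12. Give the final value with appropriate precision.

62.537 mL + 49.17 mL = 111.707 mL; the sum is limited to 2 decimal places (5 s.f.).
Carrying full precision, 111.707 × 12 = 1340.484 mL; 12 has 2 s.f., so the result keeps min(5, 2) = 2 s.f.
Rounded to 2 significant figures: 1.3 × 10³ mL.

1.3 × 10³ mL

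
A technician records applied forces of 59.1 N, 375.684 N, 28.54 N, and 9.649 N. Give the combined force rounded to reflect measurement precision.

473.0 N

59.1 N + 375.684 N + 28.54 N + 9.649 N = 472.973 N.
Addition/subtraction keeps the fewest decimal places: 59.1 → 1 decimal place, 375.684 → 3 decimal places, 28.54 → 2 decimal places, 9.649 → 3 decimal places; limit is 1.
Rounded to 1 decimal place: 473.0 N.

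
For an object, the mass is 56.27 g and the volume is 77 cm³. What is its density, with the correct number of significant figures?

density = 56.27 g ÷ 77 cm³ = 0.730779220779… g/cm³.
56.27 has 4 significant figures; 77 has 2.
Division/multiplication keeps the fewest: 2 significant figures.
Rounded: 7.3 × 10^-1 g/cm³.

7.3 × 10^-1 g/cm³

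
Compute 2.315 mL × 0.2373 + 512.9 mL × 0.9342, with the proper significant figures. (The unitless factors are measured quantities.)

479.7 mL

2.315 × 0.2373 = 0.5493495 → 0.5493 mL (4 s.f., last digit at the 10^-4 place).
512.9 × 0.9342 = 479.15118 → 479.2 mL (4 s.f., last digit at the 10^-1 place).
Sum: 479.7005295 mL; keep the coarser place, 10^-1.
Result: 479.7 mL.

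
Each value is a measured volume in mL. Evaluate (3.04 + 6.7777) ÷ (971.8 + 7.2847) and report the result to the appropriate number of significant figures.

0.0100

3.04 + 6.7777 = 9.8177, limited to 2 d.p. → 3 s.f.; 971.8 + 7.2847 = 979.0847, limited to 1 d.p. → 4 s.f.
Carrying full precision, 9.8177 ÷ 979.0847 = 0.0100274266363…; keep min(3, 4) = 3 s.f.
Rounded to 3 significant figures: 0.0100.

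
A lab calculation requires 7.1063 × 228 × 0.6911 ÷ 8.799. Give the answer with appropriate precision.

7.1063 × 228 × 0.6911 ÷ 8.799 = 127.258253897…
Multiplication/division keeps the fewest significant figures: 7.1063 → 5 s.f., 228 → 3 s.f., 0.6911 → 4 s.f., 8.799 → 4 s.f.; limit is 3.
Rounded to 3 significant figures: 127.

127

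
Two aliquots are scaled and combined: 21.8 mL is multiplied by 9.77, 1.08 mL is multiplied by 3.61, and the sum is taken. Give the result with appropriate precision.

217 mL

21.8 × 9.77 = 212.986 → 213 mL (3 s.f., last digit at the 10^0 place).
1.08 × 3.61 = 3.8988 → 3.90 mL (3 s.f., last digit at the 10^-2 place).
Sum: 216.8848 mL; keep the coarser place, 10^0.
Result: 217 mL.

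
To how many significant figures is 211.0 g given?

211.0: trailing zeros after a decimal point are significant.

4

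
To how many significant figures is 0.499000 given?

6

0.499000: leading zeros are not significant; trailing zeros after a decimal point are significant.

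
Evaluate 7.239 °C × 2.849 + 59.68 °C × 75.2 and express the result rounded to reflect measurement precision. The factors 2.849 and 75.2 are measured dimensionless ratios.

4.51 × 10^3 °C

7.239 × 2.849 = 20.623911 → 20.62 °C (4 s.f., last digit at the 10^-2 place).
59.68 × 75.2 = 4487.936 → 4.49 × 10^3 °C (3 s.f., last digit at the 10^1 place).
Sum: 4508.559911 °C; keep the coarser place, 10^1.
Result: 4.51 × 10^3 °C.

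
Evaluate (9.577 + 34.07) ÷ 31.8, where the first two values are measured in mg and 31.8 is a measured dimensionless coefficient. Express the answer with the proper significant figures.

1.37 mg

9.577 mg + 34.07 mg = 43.647 mg; the sum is limited to 2 decimal places (4 s.f.).
Carrying full precision, 43.647 ÷ 31.8 = 1.37254716981… mg; 31.8 has 3 s.f., so the result keeps min(4, 3) = 3 s.f.
Rounded to 3 significant figures: 1.37 mg.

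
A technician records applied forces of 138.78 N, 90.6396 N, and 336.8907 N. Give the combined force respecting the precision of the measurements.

566.31 N

138.78 N + 90.6396 N + 336.8907 N = 566.3103 N.
Addition/subtraction keeps the fewest decimal places: 138.78 → 2 decimal places, 90.6396 → 4 decimal places, 336.8907 → 4 decimal places; limit is 2.
Rounded to 2 decimal places: 566.31 N.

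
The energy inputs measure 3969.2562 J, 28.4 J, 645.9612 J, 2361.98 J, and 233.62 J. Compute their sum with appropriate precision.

3969.2562 J + 28.4 J + 645.9612 J + 2361.98 J + 233.62 J = 7239.2174 J.
Addition/subtraction keeps the fewest decimal places: 3969.2562 → 4 decimal places, 28.4 → 1 decimal place, 645.9612 → 4 decimal places, 2361.98 → 2 decimal places, 233.62 → 2 decimal places; limit is 1.
Rounded to 1 decimal place: 7239.2 J.

7239.2 J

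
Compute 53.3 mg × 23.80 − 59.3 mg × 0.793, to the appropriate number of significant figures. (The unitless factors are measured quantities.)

53.3 × 23.80 = 1268.54 → 1.27 × 10³ mg (3 s.f., last digit at the 10^1 place).
59.3 × 0.793 = 47.0249 → 47.0 mg (3 s.f., last digit at the 10^-1 place).
Difference: 1221.5151 mg; keep the coarser place, 10^1.
Result: 1.22 × 10³ mg.

1.22 × 10³ mg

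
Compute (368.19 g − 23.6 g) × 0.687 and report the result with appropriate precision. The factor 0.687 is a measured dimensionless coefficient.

368.19 g − 23.6 g = 344.59 g; the difference is limited to 1 decimal place (4 s.f.).
Carrying full precision, 344.59 × 0.687 = 236.73333 g; 0.687 has 3 s.f., so the result keeps min(4, 3) = 3 s.f.
Rounded to 3 significant figures: 237 g.

237 g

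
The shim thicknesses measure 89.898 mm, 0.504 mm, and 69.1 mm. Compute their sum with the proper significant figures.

89.898 mm + 0.504 mm + 69.1 mm = 159.502 mm.
Addition/subtraction keeps the fewest decimal places: 89.898 → 3 decimal places, 0.504 → 3 decimal places, 69.1 → 1 decimal place; limit is 1.
Rounded to 1 decimal place: 159.5 mm.

159.5 mm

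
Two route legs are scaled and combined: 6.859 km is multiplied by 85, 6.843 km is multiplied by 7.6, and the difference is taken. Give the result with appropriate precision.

6.859 × 85 = 583.015 → 5.8 × 10^2 km (2 s.f., last digit at the 10^1 place).
6.843 × 7.6 = 52.0068 → 52 km (2 s.f., last digit at the 10^0 place).
Difference: 531.0082 km; keep the coarser place, 10^1.
Result: 5.3 × 10^2 km.

5.3 × 10^2 km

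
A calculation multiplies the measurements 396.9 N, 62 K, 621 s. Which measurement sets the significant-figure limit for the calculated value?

396.9 N → 4 s.f.; 62 K → 2 s.f.; 621 s → 3 s.f.
The fewest is 2 significant figures, from 62 K.

62 K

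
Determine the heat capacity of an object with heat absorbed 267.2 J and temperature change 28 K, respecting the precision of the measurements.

9.5 J/K

heat capacity = 267.2 J ÷ 28 K = 9.54285714286… J/K.
267.2 has 4 significant figures; 28 has 2.
Division/multiplication keeps the fewest: 2 significant figures.
Rounded: 9.5 J/K.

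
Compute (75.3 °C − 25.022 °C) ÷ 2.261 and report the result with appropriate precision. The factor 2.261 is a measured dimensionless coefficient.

75.3 °C − 25.022 °C = 50.278 °C; the difference is limited to 1 decimal place (3 s.f.).
Carrying full precision, 50.278 ÷ 2.261 = 22.2370632464… °C; 2.261 has 4 s.f., so the result keeps min(3, 4) = 3 s.f.
Rounded to 3 significant figures: 22.2 °C.

22.2 °C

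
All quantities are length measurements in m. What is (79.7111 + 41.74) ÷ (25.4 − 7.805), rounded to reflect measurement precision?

6.90

79.7111 + 41.74 = 121.4511, limited to 2 d.p. → 5 s.f.; 25.4 − 7.805 = 17.595, limited to 1 d.p. → 3 s.f.
Carrying full precision, 121.4511 ÷ 17.595 = 6.90259164535…; keep min(5, 3) = 3 s.f.
Rounded to 3 significant figures: 6.90.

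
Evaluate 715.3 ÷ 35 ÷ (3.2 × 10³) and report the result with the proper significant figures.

0.0064

715.3 ÷ 35 ÷ (3.2 × 10³) = 0.00638660714286…
Multiplication/division keeps the fewest significant figures: 715.3 → 4 s.f., 35 → 2 s.f., 3.2 × 10³ → 2 s.f.; limit is 2.
Rounded to 2 significant figures: 0.0064.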